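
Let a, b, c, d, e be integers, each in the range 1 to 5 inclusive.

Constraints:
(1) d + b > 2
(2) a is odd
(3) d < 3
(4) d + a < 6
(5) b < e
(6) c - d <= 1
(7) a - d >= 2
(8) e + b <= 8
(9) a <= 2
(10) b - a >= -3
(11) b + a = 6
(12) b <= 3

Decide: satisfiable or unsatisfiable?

Unsatisfiable

From constraint 12: b ≤ 3. From constraint 9: a ≤ 2. Hence b + a ≤ 5. But constraint 11 requires b + a = 6, and 6 > 5. Contradiction.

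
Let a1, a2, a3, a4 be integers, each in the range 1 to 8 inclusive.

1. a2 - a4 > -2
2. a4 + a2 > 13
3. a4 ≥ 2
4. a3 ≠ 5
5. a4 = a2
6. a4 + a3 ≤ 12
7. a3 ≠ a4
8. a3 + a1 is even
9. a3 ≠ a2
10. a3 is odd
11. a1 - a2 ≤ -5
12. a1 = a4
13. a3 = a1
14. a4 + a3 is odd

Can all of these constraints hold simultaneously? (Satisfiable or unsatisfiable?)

From constraints 5, 12, and 13, a3 = a1 = a4 = a2, so a3 = a2. But constraint 9 says a3 ≠ a2. Contradiction.

Unsatisfiable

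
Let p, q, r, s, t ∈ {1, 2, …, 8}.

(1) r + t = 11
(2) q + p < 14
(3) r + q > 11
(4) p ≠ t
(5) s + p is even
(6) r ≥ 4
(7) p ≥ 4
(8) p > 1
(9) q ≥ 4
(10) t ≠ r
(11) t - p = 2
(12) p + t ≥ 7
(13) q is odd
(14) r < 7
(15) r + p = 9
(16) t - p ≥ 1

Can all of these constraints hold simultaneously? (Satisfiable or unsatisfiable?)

Try p = 4, q = 7, r = 5, s = 6, t = 6.
Check constraint 1: r + t = 11; constraint 2: q + p = 11; constraint 3: r + q = 12. The remaining constraints are straightforward to verify.

Satisfiable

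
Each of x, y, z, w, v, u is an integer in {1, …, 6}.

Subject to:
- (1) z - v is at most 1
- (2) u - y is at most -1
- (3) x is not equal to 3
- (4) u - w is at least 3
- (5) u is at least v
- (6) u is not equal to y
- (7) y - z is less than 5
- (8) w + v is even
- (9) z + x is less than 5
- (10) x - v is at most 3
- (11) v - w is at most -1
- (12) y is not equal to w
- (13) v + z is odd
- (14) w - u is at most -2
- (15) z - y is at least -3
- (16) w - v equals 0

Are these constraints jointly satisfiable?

Unsatisfiable

Constraints 1, 2, 4, 11, and 15 give y − u ≥ 1, u − w ≥ 3, w − v ≥ 1, v − z ≥ -1, z − y ≥ -3.
Adding all 5 inequalities: the left sides telescope to 0, and the right sides sum to 1 + 3 + 1 + (-1) + (-3) = 1. So 0 ≥ 1, which is false.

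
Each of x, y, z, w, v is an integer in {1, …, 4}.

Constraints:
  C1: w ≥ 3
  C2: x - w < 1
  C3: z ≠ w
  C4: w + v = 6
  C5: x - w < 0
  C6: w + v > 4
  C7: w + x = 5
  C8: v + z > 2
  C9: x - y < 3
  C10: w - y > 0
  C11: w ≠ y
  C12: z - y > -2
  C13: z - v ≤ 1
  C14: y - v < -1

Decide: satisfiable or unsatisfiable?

Satisfiable

Try x = 2, y = 1, z = 1, w = 3, v = 3.
Check constraint 2: x - w = -1; constraint 4: w + v = 6; constraint 5: x - w = -1. The remaining constraints are straightforward to verify.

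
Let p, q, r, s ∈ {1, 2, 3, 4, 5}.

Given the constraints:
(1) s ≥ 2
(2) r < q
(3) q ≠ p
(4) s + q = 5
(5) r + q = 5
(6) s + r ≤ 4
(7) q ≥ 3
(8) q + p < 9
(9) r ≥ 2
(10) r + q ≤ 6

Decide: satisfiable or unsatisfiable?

Try p = 5, q = 3, r = 2, s = 2.
Check constraint 4: s + q = 5; constraint 5: r + q = 5; constraint 6: s + r = 4. The remaining constraints are straightforward to verify.

Satisfiable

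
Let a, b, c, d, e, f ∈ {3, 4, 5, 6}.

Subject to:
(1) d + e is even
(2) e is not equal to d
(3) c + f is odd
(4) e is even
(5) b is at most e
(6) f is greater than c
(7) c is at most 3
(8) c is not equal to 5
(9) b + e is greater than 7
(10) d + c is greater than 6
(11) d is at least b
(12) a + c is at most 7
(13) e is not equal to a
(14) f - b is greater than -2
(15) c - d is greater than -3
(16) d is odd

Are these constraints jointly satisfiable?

Unsatisfiable

Constraint 16 makes d odd and constraint 4 makes e even, so d + e must be odd. Constraint 1 says d + e is even — contradiction.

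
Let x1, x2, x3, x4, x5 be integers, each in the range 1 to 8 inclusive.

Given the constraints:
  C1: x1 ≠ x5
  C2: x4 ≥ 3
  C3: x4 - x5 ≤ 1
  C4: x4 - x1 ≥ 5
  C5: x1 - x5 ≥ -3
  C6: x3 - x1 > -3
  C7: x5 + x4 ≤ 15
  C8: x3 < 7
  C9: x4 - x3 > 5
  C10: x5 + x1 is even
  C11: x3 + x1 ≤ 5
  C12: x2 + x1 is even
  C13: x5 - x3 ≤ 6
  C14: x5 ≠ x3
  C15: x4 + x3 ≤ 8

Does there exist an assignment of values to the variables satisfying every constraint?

Unsatisfiable

Constraints 3, 4, and 5 give x1 − x5 ≥ -3, x5 − x4 ≥ -1, x4 − x1 ≥ 5.
Adding all 3 inequalities: the left sides telescope to 0, and the right sides sum to (-3) + (-1) + 5 = 1. So 0 ≥ 1, which is false.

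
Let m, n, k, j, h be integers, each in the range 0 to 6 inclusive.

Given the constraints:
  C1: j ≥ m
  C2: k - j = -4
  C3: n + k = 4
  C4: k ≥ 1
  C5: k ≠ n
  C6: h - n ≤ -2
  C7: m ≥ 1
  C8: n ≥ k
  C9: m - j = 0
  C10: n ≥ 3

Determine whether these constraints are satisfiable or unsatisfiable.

Satisfiable

Setting (m, n, k, j, h) = (5, 3, 1, 5, 0) satisfies everything: constraint 2: k - j = -4; constraint 3: n + k = 4; constraint 6: h - n = -3, and the others follow.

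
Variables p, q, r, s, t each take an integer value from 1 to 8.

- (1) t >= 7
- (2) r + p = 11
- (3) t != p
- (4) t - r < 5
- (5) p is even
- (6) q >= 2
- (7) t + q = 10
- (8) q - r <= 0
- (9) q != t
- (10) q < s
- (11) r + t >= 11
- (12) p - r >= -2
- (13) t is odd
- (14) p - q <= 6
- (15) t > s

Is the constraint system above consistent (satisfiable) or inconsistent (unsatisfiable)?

Satisfiable

Setting (p, q, r, s, t) = (6, 3, 5, 6, 7) satisfies everything: constraint 2: r + p = 11; constraint 4: t - r = 2, and the others follow.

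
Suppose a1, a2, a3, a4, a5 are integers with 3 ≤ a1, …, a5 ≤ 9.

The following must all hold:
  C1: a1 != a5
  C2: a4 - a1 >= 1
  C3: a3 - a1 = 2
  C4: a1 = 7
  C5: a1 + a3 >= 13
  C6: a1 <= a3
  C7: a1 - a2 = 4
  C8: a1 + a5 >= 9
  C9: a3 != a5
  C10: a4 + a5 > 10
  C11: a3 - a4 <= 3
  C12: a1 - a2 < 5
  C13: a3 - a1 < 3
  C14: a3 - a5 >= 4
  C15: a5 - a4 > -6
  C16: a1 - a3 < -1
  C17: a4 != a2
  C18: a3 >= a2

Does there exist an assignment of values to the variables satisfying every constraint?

Satisfiable

One satisfying assignment is a1 = 7, a2 = 3, a3 = 9, a4 = 9, a5 = 4.
For the less obvious constraints — constraint 2: a4 - a1 = 2; constraint 3: a3 - a1 = 2 — and the others hold by inspection.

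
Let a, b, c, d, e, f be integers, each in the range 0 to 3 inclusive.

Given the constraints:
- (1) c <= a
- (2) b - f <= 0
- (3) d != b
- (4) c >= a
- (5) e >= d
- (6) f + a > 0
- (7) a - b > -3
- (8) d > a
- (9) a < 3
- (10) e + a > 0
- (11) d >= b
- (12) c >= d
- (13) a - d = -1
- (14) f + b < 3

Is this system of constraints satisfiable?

Constraints 1, 8, and 12 give c ≤ a, a < d, d ≤ c. Chaining: c ≤ a < d ≤ c, which forces c < c — impossible.

Unsatisfiable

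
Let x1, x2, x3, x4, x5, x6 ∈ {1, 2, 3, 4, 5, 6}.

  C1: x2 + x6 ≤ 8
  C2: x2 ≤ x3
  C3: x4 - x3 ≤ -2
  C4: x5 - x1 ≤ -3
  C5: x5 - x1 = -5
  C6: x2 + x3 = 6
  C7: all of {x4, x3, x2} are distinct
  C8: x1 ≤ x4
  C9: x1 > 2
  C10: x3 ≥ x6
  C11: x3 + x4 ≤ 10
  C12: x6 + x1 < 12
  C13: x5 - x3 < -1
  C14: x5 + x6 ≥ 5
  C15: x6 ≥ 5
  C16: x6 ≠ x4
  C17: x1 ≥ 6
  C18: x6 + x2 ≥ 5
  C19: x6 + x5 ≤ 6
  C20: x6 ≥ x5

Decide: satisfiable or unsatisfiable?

From constraints 10 and 15: x3 ≥ x6 ≥ 5. From constraints 8 and 17: x4 ≥ x1 ≥ 6. Hence x3 + x4 ≥ 11. But constraint 11 requires x3 + x4 ≤ 10, and 10 < 11. Contradiction.

Unsatisfiable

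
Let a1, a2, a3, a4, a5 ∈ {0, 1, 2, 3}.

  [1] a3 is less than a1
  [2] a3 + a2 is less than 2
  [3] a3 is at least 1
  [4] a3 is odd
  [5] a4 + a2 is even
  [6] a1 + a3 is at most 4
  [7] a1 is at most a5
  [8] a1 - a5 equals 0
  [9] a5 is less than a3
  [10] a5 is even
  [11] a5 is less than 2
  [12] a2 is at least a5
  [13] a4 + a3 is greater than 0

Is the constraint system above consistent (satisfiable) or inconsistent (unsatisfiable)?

Unsatisfiable

Constraints 1, 7, and 9 give a1 ≤ a5, a5 < a3, a3 < a1. Chaining: a1 ≤ a5 < a3 < a1, which forces a1 < a1 — impossible.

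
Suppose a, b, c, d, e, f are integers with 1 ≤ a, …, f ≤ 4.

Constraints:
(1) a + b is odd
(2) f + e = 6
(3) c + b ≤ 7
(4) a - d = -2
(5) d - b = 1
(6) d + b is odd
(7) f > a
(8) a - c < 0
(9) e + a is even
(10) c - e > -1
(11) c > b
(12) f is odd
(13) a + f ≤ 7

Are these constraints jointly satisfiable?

Satisfiable

Take a = 1, b = 2, c = 4, d = 3, e = 3, f = 3. Then constraint 2: f + e = 6; constraint 3: c + b = 6; constraint 4: a - d = -2, and every other listed constraint is also met.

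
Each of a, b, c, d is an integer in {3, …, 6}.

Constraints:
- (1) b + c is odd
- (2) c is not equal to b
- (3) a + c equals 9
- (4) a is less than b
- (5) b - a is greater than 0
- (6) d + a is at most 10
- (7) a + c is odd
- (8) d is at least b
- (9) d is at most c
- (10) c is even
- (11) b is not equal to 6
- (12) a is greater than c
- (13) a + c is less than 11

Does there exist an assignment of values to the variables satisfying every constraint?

Unsatisfiable

Constraints 5, 8, 9, and 12 give b ≤ d, d ≤ c, c < a, a < b. Chaining: b ≤ d ≤ c < a < b, which forces b < b — impossible.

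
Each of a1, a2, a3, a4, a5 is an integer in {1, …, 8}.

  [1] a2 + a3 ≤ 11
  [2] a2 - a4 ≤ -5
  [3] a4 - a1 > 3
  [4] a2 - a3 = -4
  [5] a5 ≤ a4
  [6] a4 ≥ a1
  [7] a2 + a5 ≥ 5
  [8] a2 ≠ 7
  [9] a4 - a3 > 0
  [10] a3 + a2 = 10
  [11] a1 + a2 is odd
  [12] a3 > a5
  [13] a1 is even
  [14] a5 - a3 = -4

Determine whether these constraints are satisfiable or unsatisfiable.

The assignment a1 = 2, a2 = 3, a3 = 7, a4 = 8, a5 = 3 works:
  constraint 1 holds since a2 + a3 = 10.
  constraint 2 holds since a2 - a4 = -5.
The rest check out directly.

Satisfiable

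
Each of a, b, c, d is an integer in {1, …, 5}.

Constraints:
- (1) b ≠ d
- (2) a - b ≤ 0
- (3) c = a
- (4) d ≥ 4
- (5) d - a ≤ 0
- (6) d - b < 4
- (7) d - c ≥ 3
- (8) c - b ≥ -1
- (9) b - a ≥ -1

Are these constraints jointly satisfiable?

Unsatisfiable

Constraints 2, 5, 7, and 8 give d − c ≥ 3, c − b ≥ -1, b − a ≥ 0, a − d ≥ 0.
Adding all 4 inequalities: the left sides telescope to 0, and the right sides sum to 3 + (-1) + 0 + 0 = 2. So 0 ≥ 2, which is false.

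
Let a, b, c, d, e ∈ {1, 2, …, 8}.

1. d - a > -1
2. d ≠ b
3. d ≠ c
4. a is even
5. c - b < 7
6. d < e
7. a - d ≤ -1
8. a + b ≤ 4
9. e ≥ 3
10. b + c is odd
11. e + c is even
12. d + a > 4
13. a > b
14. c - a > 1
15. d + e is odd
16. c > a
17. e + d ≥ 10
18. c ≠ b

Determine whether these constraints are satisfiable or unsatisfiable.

One satisfying assignment is a = 2, b = 1, c = 6, d = 3, e = 8.
For the less obvious constraints — constraint 1: d - a = 1; constraint 5: c - b = 5 — and the others hold by inspection.

Satisfiable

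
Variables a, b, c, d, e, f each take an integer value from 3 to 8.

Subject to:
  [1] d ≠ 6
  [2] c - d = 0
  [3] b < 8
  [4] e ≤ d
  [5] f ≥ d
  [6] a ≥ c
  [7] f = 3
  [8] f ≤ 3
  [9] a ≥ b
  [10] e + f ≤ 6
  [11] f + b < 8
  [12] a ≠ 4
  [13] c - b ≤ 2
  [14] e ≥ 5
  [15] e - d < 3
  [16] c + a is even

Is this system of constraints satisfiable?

From constraints 4 and 14: d ≥ e and e ≥ 5, so d ≥ 5. From constraints 5 and 8: d ≤ f and f ≤ 3, so d ≤ 3. But 3 < 5, so no value of d works.

Unsatisfiable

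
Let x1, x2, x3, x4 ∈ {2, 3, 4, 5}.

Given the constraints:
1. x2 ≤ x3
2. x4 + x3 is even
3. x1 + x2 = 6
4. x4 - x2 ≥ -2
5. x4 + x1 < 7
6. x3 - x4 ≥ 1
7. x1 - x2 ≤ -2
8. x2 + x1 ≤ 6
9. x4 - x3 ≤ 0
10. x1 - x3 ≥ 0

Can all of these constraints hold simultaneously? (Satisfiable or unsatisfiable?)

Constraints 4, 6, 7, and 10 give x4 − x2 ≥ -2, x2 − x1 ≥ 2, x1 − x3 ≥ 0, x3 − x4 ≥ 1.
Adding all 4 inequalities: the left sides telescope to 0, and the right sides sum to (-2) + 2 + 0 + 1 = 1. So 0 ≥ 1, which is false.

Unsatisfiable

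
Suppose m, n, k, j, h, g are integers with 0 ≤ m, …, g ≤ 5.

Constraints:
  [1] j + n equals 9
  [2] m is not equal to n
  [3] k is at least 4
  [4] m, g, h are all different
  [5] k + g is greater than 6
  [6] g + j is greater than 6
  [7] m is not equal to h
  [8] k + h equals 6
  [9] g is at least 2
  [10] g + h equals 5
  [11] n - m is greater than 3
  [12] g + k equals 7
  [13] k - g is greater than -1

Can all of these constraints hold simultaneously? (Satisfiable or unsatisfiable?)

The assignment m = 0, n = 4, k = 4, j = 5, h = 2, g = 3 works:
  constraint 1 holds since j + n = 9.
  constraint 5 holds since k + g = 7.
The rest check out directly.

Satisfiable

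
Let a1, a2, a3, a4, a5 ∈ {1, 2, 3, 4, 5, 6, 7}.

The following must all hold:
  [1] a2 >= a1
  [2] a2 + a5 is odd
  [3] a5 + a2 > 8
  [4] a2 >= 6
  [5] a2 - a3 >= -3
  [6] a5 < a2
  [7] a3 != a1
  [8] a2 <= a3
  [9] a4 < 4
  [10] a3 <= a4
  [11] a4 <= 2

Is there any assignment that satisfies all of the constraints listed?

From constraints 4 and 8: a3 ≥ a2 and a2 ≥ 6, so a3 ≥ 6. From constraints 10 and 11: a3 ≤ a4 and a4 ≤ 2, so a3 ≤ 2. But 2 < 6, so no value of a3 works.

Unsatisfiable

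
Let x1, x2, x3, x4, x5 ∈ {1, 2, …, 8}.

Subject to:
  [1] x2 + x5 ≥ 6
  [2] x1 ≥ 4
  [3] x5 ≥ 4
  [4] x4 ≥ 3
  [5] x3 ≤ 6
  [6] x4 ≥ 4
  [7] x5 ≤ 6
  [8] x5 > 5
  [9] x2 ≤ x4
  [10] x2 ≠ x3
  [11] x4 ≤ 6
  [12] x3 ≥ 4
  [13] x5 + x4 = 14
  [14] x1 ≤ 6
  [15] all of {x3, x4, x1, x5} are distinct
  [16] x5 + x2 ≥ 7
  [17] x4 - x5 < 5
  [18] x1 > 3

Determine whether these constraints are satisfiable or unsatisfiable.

Constraints 2, 3, 5, 6, 7, 11, 12, and 14 confine each of x3, x4, x1, x5 to the 3 values {4, …, 6}.
Constraint 15 requires all 4 of them to be distinct, but only 3 values are available — impossible by the pigeonhole principle.

Unsatisfiable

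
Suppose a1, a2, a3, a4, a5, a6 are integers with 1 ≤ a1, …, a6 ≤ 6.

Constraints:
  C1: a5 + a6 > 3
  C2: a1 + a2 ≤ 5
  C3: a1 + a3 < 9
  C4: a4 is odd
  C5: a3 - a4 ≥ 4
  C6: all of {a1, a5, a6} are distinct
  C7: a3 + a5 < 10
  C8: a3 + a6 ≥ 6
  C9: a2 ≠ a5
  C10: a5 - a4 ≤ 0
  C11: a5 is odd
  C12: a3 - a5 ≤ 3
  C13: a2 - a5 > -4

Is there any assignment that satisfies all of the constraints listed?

Unsatisfiable

Constraints 5, 10, and 12 give a5 − a3 ≥ -3, a3 − a4 ≥ 4, a4 − a5 ≥ 0.
Adding all 3 inequalities: the left sides telescope to 0, and the right sides sum to (-3) + 4 + 0 = 1. So 0 ≥ 1, which is false.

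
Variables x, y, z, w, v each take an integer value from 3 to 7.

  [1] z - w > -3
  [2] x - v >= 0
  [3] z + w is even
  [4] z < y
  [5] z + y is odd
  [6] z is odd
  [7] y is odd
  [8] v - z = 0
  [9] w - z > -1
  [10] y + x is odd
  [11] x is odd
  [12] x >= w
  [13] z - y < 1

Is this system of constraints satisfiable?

Unsatisfiable

Constraint 6 makes z odd and constraint 7 makes y odd, so z + y must be even. Constraint 5 says z + y is odd — contradiction.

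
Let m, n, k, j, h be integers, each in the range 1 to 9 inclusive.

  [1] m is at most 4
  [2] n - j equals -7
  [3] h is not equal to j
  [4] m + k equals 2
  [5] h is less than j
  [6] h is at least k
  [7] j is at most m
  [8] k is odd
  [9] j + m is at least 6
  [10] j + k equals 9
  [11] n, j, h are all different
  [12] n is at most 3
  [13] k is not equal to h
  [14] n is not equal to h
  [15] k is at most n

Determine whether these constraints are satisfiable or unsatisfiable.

Unsatisfiable

From constraints 1 and 7: j ≤ m ≤ 4. From constraints 12 and 15: k ≤ n ≤ 3. Hence j + k ≤ 7. But constraint 10 requires j + k = 9, and 9 > 7. Contradiction.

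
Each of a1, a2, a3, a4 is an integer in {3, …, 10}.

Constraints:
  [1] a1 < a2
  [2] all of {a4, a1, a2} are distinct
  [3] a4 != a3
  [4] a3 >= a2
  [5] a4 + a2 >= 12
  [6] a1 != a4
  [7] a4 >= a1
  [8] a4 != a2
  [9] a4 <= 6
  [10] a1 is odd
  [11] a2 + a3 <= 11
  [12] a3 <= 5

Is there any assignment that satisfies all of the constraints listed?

Unsatisfiable

From constraint 9: a4 ≤ 6. From constraints 4 and 12: a2 ≤ a3 ≤ 5. Hence a4 + a2 ≤ 11. But constraint 5 requires a4 + a2 ≥ 12, and 12 > 11. Contradiction.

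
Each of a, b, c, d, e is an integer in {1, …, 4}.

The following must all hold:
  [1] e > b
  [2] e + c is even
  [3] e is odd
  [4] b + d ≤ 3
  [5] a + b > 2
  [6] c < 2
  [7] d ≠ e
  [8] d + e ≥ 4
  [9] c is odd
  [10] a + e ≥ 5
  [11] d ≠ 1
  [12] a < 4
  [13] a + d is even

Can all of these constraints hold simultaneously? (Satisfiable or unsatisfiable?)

Satisfiable

Take a = 2, b = 1, c = 1, d = 2, e = 3. Then constraint 4: b + d = 3; constraint 5: a + b = 3, and every other listed constraint is also met.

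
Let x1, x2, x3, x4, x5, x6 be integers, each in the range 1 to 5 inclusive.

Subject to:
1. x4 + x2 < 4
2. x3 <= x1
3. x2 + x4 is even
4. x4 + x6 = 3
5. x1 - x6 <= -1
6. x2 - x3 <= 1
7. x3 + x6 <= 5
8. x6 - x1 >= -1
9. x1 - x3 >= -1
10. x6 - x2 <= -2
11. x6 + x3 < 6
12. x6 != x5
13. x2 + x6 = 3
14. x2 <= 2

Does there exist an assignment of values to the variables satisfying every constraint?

Constraints 5, 6, 9, and 10 give x6 − x1 ≥ 1, x1 − x3 ≥ -1, x3 − x2 ≥ -1, x2 − x6 ≥ 2.
Adding all 4 inequalities: the left sides telescope to 0, and the right sides sum to 1 + (-1) + (-1) + 2 = 1. So 0 ≥ 1, which is false.

Unsatisfiable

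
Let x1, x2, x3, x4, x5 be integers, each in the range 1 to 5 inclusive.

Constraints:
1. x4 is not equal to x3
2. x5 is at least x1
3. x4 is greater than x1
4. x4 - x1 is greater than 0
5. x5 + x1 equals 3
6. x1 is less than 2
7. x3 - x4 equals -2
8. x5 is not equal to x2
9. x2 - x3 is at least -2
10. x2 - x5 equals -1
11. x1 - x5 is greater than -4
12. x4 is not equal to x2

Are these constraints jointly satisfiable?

The assignment x1 = 1, x2 = 1, x3 = 2, x4 = 4, x5 = 2 works:
  constraint 4 holds since x4 - x1 = 3.
  constraint 5 holds since x5 + x1 = 3.
The rest check out directly.

Satisfiable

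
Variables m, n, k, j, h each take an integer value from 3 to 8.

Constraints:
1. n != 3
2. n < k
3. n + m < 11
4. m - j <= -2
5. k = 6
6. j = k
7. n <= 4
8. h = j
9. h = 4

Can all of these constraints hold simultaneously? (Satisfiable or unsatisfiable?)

Constraint 9 fixes h = 4 and constraint 5 fixes k = 6. Constraints 6 and 8 give h = j = k, so h = k. But 4 ≠ 6 — contradiction.

Unsatisfiable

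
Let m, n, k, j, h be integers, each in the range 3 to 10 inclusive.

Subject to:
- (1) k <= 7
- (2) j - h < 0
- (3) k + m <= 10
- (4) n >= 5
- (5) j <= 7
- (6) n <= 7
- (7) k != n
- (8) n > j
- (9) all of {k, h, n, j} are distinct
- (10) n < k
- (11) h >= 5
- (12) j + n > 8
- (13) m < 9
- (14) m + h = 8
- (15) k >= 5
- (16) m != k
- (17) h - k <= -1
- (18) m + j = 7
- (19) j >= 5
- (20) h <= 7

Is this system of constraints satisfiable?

Constraints 1, 4, 5, 6, 11, 15, 19, and 20 confine each of k, h, n, j to the 3 values {5, …, 7}.
Constraint 9 requires all 4 of them to be distinct, but only 3 values are available — impossible by the pigeonhole principle.

Unsatisfiable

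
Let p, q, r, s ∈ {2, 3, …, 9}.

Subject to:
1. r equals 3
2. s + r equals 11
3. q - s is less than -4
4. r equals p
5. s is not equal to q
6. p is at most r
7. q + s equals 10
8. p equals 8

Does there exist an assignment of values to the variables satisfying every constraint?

Constraint 1 fixes r = 3 and constraint 8 fixes p = 8, but constraint 4 requires r = p. Since 3 ≠ 8, contradiction.

Unsatisfiable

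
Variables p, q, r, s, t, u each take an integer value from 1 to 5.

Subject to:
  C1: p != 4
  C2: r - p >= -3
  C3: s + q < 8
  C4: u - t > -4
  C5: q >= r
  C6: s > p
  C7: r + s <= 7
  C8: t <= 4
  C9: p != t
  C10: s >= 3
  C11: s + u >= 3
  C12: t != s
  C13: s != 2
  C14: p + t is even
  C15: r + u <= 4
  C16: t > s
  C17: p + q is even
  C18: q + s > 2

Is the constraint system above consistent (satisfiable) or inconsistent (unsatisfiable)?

One satisfying assignment is p = 2, q = 2, r = 2, s = 3, t = 4, u = 1.
For the less obvious constraints — constraint 2: r - p = 0; constraint 3: s + q = 5 — and the others hold by inspection.

Satisfiable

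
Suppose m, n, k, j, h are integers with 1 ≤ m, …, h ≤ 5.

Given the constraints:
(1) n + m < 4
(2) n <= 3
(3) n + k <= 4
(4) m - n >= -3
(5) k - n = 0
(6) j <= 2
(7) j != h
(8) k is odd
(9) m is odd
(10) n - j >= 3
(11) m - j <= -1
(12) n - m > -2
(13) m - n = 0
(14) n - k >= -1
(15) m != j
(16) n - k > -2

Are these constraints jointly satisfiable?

Unsatisfiable

Constraints 4, 10, and 11 give m − n ≥ -3, n − j ≥ 3, j − m ≥ 1.
Adding all 3 inequalities: the left sides telescope to 0, and the right sides sum to (-3) + 3 + 1 = 1. So 0 ≥ 1, which is false.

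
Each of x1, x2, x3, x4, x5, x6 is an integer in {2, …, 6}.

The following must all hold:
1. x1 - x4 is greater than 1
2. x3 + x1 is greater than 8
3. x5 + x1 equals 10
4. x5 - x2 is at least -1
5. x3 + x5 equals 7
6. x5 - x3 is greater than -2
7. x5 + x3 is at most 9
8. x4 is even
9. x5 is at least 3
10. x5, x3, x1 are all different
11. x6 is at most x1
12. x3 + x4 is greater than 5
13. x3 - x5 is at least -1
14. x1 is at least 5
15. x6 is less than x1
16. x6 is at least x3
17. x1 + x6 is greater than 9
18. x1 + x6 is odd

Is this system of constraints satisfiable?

Satisfiable

Setting (x1, x2, x3, x4, x5, x6) = (6, 5, 3, 4, 4, 5) satisfies everything: constraint 1: x1 - x4 = 2; constraint 2: x3 + x1 = 9, and the others follow.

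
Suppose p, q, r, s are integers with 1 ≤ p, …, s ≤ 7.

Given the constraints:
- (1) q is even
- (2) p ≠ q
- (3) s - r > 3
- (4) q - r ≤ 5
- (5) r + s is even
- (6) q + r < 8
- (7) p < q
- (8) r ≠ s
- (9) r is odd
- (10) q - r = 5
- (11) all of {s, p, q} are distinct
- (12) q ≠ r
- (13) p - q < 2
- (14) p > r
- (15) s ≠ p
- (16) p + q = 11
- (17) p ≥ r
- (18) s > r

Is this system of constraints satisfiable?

Satisfiable

Setting (p, q, r, s) = (5, 6, 1, 7) satisfies everything: constraint 3: s - r = 6; constraint 4: q - r = 5, and the others follow.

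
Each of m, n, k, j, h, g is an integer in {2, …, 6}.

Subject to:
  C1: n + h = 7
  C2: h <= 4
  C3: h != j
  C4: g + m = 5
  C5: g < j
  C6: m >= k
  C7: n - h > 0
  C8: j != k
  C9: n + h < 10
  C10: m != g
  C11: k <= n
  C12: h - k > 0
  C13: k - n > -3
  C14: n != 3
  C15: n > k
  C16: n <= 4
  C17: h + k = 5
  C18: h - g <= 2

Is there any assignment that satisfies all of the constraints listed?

The assignment m = 3, n = 4, k = 2, j = 6, h = 3, g = 2 works:
  constraint 1 holds since n + h = 7.
  constraint 4 holds since g + m = 5.
The rest check out directly.

Satisfiable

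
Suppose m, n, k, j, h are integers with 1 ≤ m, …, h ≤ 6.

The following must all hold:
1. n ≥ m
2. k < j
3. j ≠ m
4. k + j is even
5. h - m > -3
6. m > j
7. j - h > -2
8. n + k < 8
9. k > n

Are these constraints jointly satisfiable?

Constraints 1, 2, 6, and 9 give m ≤ n, n < k, k < j, j < m. Chaining: m ≤ n < k < j < m, which forces m < m — impossible.

Unsatisfiable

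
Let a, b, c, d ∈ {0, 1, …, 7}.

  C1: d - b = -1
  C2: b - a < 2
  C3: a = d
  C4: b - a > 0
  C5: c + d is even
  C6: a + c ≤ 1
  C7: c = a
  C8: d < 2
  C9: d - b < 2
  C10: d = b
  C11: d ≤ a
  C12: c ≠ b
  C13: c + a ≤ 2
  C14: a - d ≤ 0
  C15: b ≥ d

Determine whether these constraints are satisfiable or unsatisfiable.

Unsatisfiable

From constraints 3, 7, and 10, c = a = d = b, so c = b. But constraint 12 says c ≠ b. Contradiction.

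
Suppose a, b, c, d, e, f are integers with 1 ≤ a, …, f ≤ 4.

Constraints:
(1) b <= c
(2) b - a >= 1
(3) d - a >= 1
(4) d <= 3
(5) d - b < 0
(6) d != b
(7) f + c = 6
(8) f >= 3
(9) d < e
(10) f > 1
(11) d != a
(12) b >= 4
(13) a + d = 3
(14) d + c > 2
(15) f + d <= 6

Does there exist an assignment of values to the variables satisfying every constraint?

From constraint 8: f ≥ 3. From constraints 1 and 12: c ≥ b ≥ 4. Hence f + c ≥ 7. But constraint 7 requires f + c = 6, and 6 < 7. Contradiction.

Unsatisfiable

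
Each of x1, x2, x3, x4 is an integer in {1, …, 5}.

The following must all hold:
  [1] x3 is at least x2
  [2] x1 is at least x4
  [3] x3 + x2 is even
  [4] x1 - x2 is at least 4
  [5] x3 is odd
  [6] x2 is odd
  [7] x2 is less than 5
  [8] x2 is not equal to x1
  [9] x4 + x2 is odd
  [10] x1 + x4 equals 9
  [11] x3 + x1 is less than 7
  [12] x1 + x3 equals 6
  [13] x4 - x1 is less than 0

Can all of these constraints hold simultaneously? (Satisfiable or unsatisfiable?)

Try x1 = 5, x2 = 1, x3 = 1, x4 = 4.
Check constraint 4: x1 - x2 = 4; constraint 10: x1 + x4 = 9; constraint 11: x3 + x1 = 6. The remaining constraints are straightforward to verify.

Satisfiable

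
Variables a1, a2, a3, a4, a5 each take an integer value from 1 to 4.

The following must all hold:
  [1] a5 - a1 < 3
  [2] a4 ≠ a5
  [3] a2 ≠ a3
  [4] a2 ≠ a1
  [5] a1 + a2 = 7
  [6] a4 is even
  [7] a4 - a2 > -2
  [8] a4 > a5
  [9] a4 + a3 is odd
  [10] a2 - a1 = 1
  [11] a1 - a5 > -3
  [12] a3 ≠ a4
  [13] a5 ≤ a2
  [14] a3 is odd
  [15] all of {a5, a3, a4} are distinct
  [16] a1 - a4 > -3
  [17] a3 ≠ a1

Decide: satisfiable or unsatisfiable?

Satisfiable

The assignment a1 = 3, a2 = 4, a3 = 1, a4 = 4, a5 = 3 works:
  constraint 1 holds since a5 - a1 = 0.
  constraint 5 holds since a1 + a2 = 7.
  constraint 7 holds since a4 - a2 = 0.
The rest check out directly.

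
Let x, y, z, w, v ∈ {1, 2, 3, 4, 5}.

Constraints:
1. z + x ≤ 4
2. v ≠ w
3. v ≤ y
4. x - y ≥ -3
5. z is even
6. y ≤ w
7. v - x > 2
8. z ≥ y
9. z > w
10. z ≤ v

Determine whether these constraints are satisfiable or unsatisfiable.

Constraints 3, 6, 9, and 10 give y ≤ w, w < z, z ≤ v, v ≤ y. Chaining: y ≤ w < z ≤ v ≤ y, which forces y < y — impossible.

Unsatisfiable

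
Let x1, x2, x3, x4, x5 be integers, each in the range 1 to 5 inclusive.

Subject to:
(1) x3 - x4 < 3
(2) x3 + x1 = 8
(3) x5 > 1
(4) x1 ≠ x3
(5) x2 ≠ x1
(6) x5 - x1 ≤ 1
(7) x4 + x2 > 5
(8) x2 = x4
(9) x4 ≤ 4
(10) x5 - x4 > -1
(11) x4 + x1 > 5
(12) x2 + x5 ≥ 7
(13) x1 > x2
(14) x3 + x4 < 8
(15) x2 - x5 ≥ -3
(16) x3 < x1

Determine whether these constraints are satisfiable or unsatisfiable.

Satisfiable

The assignment x1 = 5, x2 = 3, x3 = 3, x4 = 3, x5 = 5 works:
  constraint 1 holds since x3 - x4 = 0.
  constraint 2 holds since x3 + x1 = 8.
The rest check out directly.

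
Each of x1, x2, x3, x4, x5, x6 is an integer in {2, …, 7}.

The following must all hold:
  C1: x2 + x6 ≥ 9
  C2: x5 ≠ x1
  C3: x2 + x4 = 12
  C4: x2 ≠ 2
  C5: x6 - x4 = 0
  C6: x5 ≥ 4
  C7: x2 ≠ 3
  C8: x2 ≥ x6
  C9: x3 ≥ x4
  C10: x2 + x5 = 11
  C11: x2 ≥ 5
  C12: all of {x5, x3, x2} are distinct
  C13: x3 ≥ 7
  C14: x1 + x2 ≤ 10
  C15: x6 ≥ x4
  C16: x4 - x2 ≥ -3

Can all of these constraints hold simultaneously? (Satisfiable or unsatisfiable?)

Satisfiable

Setting (x1, x2, x3, x4, x5, x6) = (4, 6, 7, 6, 5, 6) satisfies everything: constraint 1: x2 + x6 = 12; constraint 3: x2 + x4 = 12, and the others follow.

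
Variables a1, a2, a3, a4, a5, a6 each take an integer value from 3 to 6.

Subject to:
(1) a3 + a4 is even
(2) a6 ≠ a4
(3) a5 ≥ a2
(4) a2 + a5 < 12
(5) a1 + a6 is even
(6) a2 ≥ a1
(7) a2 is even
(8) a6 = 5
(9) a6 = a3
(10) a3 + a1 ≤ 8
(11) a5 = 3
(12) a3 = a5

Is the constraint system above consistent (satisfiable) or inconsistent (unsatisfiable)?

Constraint 8 fixes a6 = 5 and constraint 11 fixes a5 = 3. Constraints 9 and 12 give a6 = a3 = a5, so a6 = a5. But 5 ≠ 3 — contradiction.

Unsatisfiable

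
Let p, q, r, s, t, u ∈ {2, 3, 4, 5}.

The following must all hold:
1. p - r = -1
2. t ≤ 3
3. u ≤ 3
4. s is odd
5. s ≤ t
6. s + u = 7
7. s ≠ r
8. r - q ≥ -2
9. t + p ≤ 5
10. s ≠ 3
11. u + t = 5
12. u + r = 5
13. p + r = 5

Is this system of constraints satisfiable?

Unsatisfiable

From constraints 2 and 5: s ≤ t ≤ 3. From constraint 3: u ≤ 3. Hence s + u ≤ 6. But constraint 6 requires s + u = 7, and 7 > 6. Contradiction.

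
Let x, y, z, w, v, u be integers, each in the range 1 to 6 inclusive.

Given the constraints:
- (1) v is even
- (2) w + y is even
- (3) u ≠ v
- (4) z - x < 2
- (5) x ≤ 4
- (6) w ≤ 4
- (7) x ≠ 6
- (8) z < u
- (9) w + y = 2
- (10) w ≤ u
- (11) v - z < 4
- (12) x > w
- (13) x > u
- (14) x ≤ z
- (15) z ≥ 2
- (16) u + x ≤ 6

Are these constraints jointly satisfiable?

Unsatisfiable

Constraints 8, 13, and 14 give u < x, x ≤ z, z < u. Chaining: u < x ≤ z < u, which forces u < u — impossible.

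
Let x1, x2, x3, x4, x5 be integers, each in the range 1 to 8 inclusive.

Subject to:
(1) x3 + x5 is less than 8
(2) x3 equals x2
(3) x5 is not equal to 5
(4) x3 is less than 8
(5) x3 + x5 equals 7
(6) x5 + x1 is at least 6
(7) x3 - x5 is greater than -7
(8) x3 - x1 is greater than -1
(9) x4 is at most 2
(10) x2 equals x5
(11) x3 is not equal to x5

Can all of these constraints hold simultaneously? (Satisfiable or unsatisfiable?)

Unsatisfiable

From constraints 2 and 10, x3 = x2 = x5, so x3 = x5. But constraint 11 says x3 ≠ x5. Contradiction.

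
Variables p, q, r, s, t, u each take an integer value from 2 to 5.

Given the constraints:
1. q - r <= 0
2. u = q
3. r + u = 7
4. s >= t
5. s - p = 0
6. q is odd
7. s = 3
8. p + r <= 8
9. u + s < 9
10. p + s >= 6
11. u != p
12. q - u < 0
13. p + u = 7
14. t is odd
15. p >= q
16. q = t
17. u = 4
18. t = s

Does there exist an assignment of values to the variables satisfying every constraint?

Constraint 17 fixes u = 4 and constraint 7 fixes s = 3. Constraints 2, 16, and 18 give u = q = t = s, so u = s. But 4 ≠ 3 — contradiction.

Unsatisfiable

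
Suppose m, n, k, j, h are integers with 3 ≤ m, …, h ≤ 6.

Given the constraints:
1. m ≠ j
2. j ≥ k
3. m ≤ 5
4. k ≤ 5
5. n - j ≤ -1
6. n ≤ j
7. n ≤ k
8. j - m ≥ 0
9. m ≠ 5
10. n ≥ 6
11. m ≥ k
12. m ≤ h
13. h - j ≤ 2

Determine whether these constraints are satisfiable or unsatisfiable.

Unsatisfiable

From constraints 7 and 10: k ≥ n and n ≥ 6, so k ≥ 6. From constraints 3 and 11: k ≤ m and m ≤ 5, so k ≤ 5. But 5 < 6, so no value of k works.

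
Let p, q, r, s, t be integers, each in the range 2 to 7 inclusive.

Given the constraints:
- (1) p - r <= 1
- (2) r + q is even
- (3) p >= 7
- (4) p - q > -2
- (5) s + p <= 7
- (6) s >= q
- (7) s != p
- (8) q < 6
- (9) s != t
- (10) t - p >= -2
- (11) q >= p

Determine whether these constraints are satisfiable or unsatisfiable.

From constraints 3 and 11: q ≥ p and p ≥ 7, so q ≥ 7. From constraint 8: q ≤ 5. But 5 < 7, so no value of q works.

Unsatisfiable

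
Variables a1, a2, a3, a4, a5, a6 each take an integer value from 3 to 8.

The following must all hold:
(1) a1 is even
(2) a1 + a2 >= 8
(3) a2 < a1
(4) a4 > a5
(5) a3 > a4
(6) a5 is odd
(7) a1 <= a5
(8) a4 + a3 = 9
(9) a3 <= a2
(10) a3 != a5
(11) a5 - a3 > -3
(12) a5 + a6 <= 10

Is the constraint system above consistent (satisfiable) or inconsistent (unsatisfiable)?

Constraints 3, 4, 5, 7, and 9 give a5 < a4, a4 < a3, a3 ≤ a2, a2 < a1, a1 ≤ a5. Chaining: a5 < a4 < a3 ≤ a2 < a1 ≤ a5, which forces a5 < a5 — impossible.

Unsatisfiable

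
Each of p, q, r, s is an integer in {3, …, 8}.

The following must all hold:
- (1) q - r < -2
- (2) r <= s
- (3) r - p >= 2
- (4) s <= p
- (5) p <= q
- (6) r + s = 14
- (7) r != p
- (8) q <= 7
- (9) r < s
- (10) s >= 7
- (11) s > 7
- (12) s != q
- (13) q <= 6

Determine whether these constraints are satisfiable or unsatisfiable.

From constraints 4 and 10: p ≥ s and s ≥ 7, so p ≥ 7. From constraints 5 and 13: p ≤ q and q ≤ 6, so p ≤ 6. But 6 < 7, so no value of p works.

Unsatisfiable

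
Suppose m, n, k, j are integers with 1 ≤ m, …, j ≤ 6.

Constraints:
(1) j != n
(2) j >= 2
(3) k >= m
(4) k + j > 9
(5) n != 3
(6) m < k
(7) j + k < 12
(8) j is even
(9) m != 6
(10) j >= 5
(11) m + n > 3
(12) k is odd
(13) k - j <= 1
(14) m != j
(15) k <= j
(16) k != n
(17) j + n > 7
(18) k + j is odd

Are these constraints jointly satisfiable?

The assignment m = 2, n = 4, k = 5, j = 6 works:
  constraint 4 holds since k + j = 11.
  constraint 7 holds since j + k = 11.
The rest check out directly.

Satisfiable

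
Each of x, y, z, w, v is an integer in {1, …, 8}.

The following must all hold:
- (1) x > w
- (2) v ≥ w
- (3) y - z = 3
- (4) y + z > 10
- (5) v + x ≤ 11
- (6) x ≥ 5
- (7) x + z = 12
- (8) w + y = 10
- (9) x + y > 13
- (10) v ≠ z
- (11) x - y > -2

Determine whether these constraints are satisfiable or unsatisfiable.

Satisfiable

Take x = 7, y = 8, z = 5, w = 2, v = 2. Then constraint 3: y - z = 3; constraint 4: y + z = 13; constraint 5: v + x = 9, and every other listed constraint is also met.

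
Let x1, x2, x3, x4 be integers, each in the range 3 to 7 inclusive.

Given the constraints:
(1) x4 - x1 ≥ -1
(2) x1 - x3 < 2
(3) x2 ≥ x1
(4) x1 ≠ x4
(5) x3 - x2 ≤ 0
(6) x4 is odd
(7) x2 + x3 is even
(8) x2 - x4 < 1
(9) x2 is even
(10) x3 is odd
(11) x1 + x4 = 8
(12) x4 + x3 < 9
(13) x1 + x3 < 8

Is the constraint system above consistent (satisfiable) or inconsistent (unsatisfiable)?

Constraint 9 makes x2 even and constraint 10 makes x3 odd, so x2 + x3 must be odd. Constraint 7 says x2 + x3 is even — contradiction.

Unsatisfiable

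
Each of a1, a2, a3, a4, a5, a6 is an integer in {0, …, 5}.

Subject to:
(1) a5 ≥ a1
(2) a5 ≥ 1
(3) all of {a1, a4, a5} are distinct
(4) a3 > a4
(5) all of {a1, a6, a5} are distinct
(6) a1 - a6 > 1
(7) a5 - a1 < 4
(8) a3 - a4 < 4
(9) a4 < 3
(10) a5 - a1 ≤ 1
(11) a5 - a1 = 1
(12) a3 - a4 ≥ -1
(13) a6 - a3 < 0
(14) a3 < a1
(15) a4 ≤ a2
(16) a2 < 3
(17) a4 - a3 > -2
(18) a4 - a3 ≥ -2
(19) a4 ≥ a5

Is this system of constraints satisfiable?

Constraints 1, 4, 14, and 19 give a3 < a1, a1 ≤ a5, a5 ≤ a4, a4 < a3. Chaining: a3 < a1 ≤ a5 ≤ a4 < a3, which forces a3 < a3 — impossible.

Unsatisfiable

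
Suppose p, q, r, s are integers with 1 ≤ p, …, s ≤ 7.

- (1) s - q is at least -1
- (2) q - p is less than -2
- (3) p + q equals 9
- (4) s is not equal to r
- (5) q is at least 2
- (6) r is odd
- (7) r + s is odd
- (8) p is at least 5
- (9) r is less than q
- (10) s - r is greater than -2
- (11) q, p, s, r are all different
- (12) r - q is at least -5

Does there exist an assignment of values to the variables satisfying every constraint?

Satisfiable

Try p = 6, q = 3, r = 1, s = 2.
Check constraint 1: s - q = -1; constraint 2: q - p = -3. The remaining constraints are straightforward to verify.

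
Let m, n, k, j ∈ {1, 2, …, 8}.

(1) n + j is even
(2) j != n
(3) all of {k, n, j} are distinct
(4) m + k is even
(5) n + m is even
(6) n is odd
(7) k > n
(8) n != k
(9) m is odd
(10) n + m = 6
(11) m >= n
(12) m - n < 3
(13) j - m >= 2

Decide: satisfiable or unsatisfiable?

Satisfiable

The assignment m = 3, n = 3, k = 5, j = 7 works:
  constraint 10 holds since n + m = 6.
  constraint 12 holds since m - n = 0.
The rest check out directly.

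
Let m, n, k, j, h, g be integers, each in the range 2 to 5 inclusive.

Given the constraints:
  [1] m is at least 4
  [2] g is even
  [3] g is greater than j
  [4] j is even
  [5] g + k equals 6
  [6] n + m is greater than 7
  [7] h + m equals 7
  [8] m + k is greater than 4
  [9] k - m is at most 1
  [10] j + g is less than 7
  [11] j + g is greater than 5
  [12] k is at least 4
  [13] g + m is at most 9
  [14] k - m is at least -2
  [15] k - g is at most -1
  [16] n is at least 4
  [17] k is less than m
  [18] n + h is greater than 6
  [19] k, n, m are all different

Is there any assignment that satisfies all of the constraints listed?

Unsatisfiable

Constraints 1, 12, and 16 confine each of k, n, m to the 2 values {4, 5} (the domain already gives each ≤ 5).
Constraint 19 requires all 3 of them to be distinct, but only 2 values are available — impossible by the pigeonhole principle.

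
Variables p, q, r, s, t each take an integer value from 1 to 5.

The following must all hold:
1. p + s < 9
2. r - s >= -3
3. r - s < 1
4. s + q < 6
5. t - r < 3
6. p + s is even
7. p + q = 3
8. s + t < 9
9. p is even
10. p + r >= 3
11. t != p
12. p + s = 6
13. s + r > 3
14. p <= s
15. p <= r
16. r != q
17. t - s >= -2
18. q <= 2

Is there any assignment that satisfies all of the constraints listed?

Setting (p, q, r, s, t) = (2, 1, 2, 4, 3) satisfies everything: constraint 1: p + s = 6; constraint 2: r - s = -2; constraint 3: r - s = -2, and the others follow.

Satisfiable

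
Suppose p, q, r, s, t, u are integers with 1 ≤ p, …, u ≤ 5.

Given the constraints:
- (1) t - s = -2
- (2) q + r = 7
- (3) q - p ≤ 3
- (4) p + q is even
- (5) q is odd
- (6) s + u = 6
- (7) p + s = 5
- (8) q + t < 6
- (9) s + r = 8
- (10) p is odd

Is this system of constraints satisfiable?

Setting (p, q, r, s, t, u) = (1, 3, 4, 4, 2, 2) satisfies everything: constraint 1: t - s = -2; constraint 2: q + r = 7, and the others follow.

Satisfiable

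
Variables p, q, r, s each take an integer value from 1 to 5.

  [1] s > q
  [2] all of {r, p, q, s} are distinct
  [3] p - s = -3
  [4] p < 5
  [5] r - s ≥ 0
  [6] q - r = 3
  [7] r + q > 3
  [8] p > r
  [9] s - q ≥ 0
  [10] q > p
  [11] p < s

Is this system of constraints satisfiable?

Unsatisfiable

Constraints 5, 8, 9, and 10 give p < q, q ≤ s, s ≤ r, r < p. Chaining: p < q ≤ s ≤ r < p, which forces p < p — impossible.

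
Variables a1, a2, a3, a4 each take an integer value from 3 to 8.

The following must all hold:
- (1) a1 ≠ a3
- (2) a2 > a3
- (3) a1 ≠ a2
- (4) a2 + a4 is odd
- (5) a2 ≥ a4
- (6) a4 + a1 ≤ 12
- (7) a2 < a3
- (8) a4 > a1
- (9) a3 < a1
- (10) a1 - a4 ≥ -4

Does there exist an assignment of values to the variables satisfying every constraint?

Constraints 5, 7, 8, and 9 give a2 < a3, a3 < a1, a1 < a4, a4 ≤ a2. Chaining: a2 < a3 < a1 < a4 ≤ a2, which forces a2 < a2 — impossible.

Unsatisfiable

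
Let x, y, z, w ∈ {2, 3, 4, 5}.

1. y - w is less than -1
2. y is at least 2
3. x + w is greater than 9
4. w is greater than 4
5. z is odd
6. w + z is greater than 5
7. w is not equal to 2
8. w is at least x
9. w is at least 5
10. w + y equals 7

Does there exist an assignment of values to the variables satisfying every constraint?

The assignment x = 5, y = 2, z = 3, w = 5 works:
  constraint 1 holds since y - w = -3.
  constraint 3 holds since x + w = 10.
  constraint 6 holds since w + z = 8.
The rest check out directly.

Satisfiable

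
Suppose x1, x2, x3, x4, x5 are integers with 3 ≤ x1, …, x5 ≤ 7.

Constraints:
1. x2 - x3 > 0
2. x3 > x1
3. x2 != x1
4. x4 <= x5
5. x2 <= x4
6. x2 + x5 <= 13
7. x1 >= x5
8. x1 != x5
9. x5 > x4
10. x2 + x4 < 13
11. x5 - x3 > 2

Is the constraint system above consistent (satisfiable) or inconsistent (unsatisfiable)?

Unsatisfiable

Constraints 1, 2, 5, 7, and 9 give x2 ≤ x4, x4 < x5, x5 ≤ x1, x1 < x3, x3 < x2. Chaining: x2 ≤ x4 < x5 ≤ x1 < x3 < x2, which forces x2 < x2 — impossible.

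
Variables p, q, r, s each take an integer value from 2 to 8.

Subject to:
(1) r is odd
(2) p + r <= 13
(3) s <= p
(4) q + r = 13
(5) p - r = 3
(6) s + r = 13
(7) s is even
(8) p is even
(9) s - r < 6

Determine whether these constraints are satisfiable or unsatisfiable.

Take p = 8, q = 8, r = 5, s = 8. Then constraint 2: p + r = 13; constraint 4: q + r = 13, and every other listed constraint is also met.

Satisfiable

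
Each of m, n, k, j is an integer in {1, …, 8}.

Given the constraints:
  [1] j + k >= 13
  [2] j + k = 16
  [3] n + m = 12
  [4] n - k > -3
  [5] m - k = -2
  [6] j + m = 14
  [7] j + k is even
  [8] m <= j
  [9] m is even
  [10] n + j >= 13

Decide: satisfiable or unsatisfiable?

Satisfiable

Take m = 6, n = 6, k = 8, j = 8. Then constraint 1: j + k = 16; constraint 2: j + k = 16, and every other listed constraint is also met.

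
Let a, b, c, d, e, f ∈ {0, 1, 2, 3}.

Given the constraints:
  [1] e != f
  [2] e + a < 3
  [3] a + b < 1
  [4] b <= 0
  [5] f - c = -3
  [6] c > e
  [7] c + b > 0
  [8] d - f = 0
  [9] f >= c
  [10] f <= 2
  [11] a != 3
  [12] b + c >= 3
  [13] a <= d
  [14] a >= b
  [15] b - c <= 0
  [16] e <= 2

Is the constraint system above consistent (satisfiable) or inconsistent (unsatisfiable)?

Unsatisfiable

From constraint 4: b ≤ 0. From constraints 9 and 10: c ≤ f ≤ 2. Hence b + c ≤ 2. But constraint 12 requires b + c ≥ 3, and 3 > 2. Contradiction.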